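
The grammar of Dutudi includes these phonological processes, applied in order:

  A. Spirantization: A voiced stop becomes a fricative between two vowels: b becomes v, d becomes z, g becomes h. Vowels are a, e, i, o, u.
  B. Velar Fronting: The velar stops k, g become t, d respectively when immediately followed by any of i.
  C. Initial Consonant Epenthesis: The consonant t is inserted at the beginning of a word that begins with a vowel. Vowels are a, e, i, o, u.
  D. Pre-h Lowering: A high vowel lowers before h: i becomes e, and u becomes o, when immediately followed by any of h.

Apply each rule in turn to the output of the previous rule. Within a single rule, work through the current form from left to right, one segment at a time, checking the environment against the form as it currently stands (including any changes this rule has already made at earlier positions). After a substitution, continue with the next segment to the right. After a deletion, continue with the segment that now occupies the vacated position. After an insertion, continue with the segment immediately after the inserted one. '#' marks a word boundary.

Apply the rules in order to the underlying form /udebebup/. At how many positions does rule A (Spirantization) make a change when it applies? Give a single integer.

A Spirantization: [udebebup] → [uzevevup]
B Velar Fronting: no change — [uzevevup]
C Initial Consonant Epenthesis: [uzevevup] → [tuzevevup]
D Pre-h Lowering: no change — [tuzevevup]
Rule A changed 3 position(s).

3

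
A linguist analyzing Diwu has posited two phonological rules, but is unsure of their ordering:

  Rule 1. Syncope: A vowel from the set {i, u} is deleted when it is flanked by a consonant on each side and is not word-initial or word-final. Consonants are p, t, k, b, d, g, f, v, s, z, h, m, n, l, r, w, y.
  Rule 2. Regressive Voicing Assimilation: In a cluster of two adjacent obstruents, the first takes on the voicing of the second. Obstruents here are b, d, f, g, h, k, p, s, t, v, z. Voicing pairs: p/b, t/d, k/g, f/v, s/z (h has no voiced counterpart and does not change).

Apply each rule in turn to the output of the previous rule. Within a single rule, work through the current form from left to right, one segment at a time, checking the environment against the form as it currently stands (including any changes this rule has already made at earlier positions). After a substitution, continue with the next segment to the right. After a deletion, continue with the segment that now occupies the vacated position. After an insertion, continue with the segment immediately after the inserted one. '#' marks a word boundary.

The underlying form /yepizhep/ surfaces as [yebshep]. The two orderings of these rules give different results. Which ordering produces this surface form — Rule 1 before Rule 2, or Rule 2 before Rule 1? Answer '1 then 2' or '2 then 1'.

Order 1 then 2:
  1 Syncope: [yepizhep] → [yepzhep]
  2 Regressive Voicing Assimilation: [yepzhep] → [yebshep]
  result: [yebshep]
Order 2 then 1:
  2 Regressive Voicing Assimilation: [yepizhep] → [yepishep]
  1 Syncope: [yepishep] → [yepshep]
  result: [yepshep]

1 then 2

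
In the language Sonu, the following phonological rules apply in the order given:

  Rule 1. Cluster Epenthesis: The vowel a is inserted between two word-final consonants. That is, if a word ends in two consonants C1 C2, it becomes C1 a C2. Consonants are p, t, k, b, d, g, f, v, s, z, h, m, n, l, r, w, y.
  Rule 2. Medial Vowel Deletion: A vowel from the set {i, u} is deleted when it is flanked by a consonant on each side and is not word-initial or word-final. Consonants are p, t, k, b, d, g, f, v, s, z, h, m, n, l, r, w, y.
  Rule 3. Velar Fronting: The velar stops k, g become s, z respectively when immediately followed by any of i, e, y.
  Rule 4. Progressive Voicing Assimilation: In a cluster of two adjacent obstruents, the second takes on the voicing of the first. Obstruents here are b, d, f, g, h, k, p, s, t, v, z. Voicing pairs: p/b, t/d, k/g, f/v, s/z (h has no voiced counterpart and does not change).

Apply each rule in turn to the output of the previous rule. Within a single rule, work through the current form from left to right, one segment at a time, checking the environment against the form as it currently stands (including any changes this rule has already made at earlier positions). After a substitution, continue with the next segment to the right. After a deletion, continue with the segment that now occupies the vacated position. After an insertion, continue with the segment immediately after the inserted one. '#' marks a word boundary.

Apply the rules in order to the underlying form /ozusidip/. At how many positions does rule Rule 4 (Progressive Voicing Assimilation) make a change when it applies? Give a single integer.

2

Rule 1 Cluster Epenthesis: no change — [ozusidip]
Rule 2 Medial Vowel Deletion: [ozusidip] → [ozsdp]
Rule 3 Velar Fronting: no change — [ozsdp]
Rule 4 Progressive Voicing Assimilation: [ozsdp] → [ozzdb]
Rule Rule 4 changed 2 position(s).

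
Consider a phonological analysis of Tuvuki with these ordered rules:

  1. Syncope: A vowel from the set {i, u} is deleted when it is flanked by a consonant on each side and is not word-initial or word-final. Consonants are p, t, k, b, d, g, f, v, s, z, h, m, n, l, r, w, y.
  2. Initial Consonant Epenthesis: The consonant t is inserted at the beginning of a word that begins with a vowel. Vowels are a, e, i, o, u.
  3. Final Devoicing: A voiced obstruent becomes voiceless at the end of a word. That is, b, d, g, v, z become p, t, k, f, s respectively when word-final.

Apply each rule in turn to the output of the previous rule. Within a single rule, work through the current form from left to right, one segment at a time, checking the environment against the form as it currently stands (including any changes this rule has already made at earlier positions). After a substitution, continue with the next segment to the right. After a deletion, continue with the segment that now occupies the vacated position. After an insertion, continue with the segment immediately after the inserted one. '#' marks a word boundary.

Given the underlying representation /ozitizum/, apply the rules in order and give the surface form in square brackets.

1 Syncope: [ozitizum] → [oztzm]
2 Initial Consonant Epenthesis: [oztzm] → [toztzm]
3 Final Devoicing: no change — [toztzm]

[toztzm]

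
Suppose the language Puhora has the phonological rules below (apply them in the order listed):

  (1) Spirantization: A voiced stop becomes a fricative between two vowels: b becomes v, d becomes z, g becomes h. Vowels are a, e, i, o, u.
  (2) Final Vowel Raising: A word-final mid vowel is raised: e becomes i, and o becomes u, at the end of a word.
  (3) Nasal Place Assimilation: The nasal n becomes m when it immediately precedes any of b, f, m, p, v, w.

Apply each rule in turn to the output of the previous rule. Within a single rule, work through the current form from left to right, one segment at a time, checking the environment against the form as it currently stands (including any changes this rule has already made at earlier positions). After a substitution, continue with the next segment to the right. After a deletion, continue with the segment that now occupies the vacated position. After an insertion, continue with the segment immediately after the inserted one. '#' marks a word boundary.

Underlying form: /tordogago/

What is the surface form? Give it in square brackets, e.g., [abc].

[tordohahu]

(1) Spirantization: [tordogago] → [tordohaho]
(2) Final Vowel Raising: [tordohaho] → [tordohahu]
(3) Nasal Place Assimilation: no change — [tordohahu]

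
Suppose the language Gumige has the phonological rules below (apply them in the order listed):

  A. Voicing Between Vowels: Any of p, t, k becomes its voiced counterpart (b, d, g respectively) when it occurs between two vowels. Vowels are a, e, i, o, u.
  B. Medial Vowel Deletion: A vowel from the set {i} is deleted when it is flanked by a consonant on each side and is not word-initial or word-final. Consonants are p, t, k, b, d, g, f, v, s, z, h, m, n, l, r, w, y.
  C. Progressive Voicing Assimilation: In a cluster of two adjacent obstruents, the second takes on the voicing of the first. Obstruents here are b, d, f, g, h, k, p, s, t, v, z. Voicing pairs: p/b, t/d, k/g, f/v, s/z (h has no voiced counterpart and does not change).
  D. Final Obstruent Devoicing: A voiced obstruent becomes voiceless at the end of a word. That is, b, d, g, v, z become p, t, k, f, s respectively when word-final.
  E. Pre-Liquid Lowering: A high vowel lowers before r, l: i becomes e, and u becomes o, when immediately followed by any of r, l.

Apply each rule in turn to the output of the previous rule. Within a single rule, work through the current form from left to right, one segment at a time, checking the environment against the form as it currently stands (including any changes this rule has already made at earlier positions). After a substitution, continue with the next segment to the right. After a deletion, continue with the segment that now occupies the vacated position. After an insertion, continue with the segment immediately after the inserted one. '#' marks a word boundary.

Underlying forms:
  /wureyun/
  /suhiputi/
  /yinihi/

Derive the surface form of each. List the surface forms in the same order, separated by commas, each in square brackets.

[woreyun], [suhpudi], [ynhi]

/wureyun/:
  A Voicing Between Vowels: no change — [wureyun]
  B Medial Vowel Deletion: no change — [wureyun]
  C Progressive Voicing Assimilation: no change — [wureyun]
  D Final Obstruent Devoicing: no change — [wureyun]
  E Pre-Liquid Lowering: [wureyun] → [woreyun]
/suhiputi/:
  A Voicing Between Vowels: [suhiputi] → [suhibudi]
  B Medial Vowel Deletion: [suhibudi] → [suhbudi]
  C Progressive Voicing Assimilation: [suhbudi] → [suhpudi]
  D Final Obstruent Devoicing: no change — [suhpudi]
  E Pre-Liquid Lowering: no change — [suhpudi]
/yinihi/:
  A Voicing Between Vowels: no change — [yinihi]
  B Medial Vowel Deletion: [yinihi] → [ynhi]
  C Progressive Voicing Assimilation: no change — [ynhi]
  D Final Obstruent Devoicing: no change — [ynhi]
  E Pre-Liquid Lowering: no change — [ynhi]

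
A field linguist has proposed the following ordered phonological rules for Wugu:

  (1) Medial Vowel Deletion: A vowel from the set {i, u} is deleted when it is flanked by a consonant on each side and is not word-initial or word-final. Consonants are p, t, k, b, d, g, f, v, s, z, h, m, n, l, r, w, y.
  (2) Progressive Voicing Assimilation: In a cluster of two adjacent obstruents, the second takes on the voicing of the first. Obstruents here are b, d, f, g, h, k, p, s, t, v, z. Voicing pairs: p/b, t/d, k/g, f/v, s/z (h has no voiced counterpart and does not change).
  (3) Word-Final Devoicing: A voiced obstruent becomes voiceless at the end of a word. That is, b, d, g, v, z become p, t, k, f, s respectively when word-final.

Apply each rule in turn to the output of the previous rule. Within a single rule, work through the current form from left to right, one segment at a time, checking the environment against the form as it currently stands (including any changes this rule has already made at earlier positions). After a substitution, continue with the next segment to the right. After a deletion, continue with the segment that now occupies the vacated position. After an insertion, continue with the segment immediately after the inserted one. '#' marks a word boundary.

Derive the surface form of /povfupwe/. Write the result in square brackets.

[povvbwe]

(1) Medial Vowel Deletion: [povfupwe] → [povfpwe]
(2) Progressive Voicing Assimilation: [povfpwe] → [povvbwe]
(3) Word-Final Devoicing: no change — [povvbwe]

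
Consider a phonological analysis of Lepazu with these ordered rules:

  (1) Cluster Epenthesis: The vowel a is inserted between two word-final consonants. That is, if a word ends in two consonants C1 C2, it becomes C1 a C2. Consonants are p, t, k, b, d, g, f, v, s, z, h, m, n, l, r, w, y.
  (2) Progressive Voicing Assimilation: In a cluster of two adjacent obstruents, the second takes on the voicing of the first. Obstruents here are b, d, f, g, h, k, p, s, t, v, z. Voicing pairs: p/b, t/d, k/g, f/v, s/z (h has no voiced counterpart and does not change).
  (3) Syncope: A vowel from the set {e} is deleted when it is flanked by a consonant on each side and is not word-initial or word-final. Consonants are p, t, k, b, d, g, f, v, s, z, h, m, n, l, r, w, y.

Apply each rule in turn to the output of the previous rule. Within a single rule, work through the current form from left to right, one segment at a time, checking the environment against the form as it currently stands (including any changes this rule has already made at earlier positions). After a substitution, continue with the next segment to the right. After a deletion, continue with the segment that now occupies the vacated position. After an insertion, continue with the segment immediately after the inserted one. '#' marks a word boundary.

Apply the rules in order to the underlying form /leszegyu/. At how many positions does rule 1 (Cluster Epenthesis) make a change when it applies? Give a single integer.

0

(1) Cluster Epenthesis: no change — [leszegyu]
(2) Progressive Voicing Assimilation: [leszegyu] → [lessegyu]
(3) Syncope: [lessegyu] → [lssgyu]
Rule 1 changed 0 position(s).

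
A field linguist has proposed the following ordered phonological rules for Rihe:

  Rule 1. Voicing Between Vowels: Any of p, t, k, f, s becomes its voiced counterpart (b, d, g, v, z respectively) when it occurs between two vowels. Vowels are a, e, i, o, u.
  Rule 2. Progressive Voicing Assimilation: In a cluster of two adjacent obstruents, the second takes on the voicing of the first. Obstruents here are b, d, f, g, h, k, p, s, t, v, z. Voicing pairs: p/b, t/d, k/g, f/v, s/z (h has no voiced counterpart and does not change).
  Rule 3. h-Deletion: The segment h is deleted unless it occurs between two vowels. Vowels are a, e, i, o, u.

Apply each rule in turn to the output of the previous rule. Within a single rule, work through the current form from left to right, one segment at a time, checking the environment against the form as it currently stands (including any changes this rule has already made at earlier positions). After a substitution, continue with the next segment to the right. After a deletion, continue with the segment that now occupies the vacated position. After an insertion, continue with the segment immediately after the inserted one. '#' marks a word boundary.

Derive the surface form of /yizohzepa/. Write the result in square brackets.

[yizoseba]

Rule 1 Voicing Between Vowels: [yizohzepa] → [yizohzeba]
Rule 2 Progressive Voicing Assimilation: [yizohzeba] → [yizohseba]
Rule 3 h-Deletion: [yizohseba] → [yizoseba]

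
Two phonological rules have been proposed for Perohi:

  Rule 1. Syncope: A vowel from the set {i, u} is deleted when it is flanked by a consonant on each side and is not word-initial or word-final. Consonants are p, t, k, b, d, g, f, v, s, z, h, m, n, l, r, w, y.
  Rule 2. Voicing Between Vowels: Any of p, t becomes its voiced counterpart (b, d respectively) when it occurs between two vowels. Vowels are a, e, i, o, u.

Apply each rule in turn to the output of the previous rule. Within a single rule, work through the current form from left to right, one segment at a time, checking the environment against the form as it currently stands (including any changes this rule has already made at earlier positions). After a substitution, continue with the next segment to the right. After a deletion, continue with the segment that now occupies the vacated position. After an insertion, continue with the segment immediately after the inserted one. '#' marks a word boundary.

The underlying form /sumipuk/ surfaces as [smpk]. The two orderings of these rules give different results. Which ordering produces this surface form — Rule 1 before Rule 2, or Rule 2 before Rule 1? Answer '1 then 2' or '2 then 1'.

Order 1 then 2:
  1 Syncope: [sumipuk] → [smpk]
  2 Voicing Between Vowels: no change — [smpk]
  result: [smpk]
Order 2 then 1:
  2 Voicing Between Vowels: [sumipuk] → [sumibuk]
  1 Syncope: [sumibuk] → [smbk]
  result: [smbk]

1 then 2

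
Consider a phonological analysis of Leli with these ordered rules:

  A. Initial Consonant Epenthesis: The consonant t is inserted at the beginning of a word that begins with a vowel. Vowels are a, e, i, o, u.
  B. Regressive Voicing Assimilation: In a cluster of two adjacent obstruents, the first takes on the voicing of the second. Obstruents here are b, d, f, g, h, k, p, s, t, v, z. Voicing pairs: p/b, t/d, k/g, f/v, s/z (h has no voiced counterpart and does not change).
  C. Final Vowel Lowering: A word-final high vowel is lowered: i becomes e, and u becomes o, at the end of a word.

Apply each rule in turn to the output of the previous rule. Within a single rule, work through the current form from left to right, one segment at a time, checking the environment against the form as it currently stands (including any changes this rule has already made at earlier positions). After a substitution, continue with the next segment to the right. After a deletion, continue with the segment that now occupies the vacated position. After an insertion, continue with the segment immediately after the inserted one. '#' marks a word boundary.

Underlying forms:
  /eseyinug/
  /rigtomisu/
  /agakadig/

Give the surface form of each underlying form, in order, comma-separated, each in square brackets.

/eseyinug/:
  A Initial Consonant Epenthesis: [eseyinug] → [teseyinug]
  B Regressive Voicing Assimilation: no change — [teseyinug]
  C Final Vowel Lowering: no change — [teseyinug]
/rigtomisu/:
  A Initial Consonant Epenthesis: no change — [rigtomisu]
  B Regressive Voicing Assimilation: [rigtomisu] → [riktomisu]
  C Final Vowel Lowering: [riktomisu] → [riktomiso]
/agakadig/:
  A Initial Consonant Epenthesis: [agakadig] → [tagakadig]
  B Regressive Voicing Assimilation: no change — [tagakadig]
  C Final Vowel Lowering: no change — [tagakadig]

[teseyinug], [riktomiso], [tagakadig]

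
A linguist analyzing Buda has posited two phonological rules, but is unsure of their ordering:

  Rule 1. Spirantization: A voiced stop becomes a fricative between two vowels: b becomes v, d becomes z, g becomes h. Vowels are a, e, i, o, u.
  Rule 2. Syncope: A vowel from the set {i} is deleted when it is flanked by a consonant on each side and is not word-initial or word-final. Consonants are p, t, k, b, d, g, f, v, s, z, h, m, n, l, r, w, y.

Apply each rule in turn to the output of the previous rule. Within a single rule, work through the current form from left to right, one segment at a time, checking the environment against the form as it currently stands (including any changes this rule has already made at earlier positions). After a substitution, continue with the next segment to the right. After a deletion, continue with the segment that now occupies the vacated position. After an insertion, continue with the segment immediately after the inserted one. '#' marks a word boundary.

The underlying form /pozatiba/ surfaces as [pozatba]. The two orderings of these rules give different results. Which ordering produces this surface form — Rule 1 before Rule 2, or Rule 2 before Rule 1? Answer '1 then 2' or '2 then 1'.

Order 1 then 2:
  1 Spirantization: [pozatiba] → [pozativa]
  2 Syncope: [pozativa] → [pozatva]
  result: [pozatva]
Order 2 then 1:
  2 Syncope: [pozatiba] → [pozatba]
  1 Spirantization: no change — [pozatba]
  result: [pozatba]

2 then 1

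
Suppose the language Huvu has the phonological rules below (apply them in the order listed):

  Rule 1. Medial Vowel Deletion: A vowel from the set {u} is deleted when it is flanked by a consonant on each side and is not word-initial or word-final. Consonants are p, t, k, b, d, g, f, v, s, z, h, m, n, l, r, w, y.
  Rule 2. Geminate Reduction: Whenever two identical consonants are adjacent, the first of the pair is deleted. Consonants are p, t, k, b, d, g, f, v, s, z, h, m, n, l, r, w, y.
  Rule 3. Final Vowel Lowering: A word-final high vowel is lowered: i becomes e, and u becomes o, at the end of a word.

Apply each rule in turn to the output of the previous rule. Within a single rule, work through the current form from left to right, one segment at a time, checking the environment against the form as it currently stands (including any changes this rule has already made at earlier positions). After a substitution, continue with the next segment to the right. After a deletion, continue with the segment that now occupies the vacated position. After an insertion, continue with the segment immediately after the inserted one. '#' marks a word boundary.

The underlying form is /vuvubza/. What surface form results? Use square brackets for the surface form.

Rule 1 Medial Vowel Deletion: [vuvubza] → [vvbza]
Rule 2 Geminate Reduction: [vvbza] → [vbza]
Rule 3 Final Vowel Lowering: no change — [vbza]

[vbza]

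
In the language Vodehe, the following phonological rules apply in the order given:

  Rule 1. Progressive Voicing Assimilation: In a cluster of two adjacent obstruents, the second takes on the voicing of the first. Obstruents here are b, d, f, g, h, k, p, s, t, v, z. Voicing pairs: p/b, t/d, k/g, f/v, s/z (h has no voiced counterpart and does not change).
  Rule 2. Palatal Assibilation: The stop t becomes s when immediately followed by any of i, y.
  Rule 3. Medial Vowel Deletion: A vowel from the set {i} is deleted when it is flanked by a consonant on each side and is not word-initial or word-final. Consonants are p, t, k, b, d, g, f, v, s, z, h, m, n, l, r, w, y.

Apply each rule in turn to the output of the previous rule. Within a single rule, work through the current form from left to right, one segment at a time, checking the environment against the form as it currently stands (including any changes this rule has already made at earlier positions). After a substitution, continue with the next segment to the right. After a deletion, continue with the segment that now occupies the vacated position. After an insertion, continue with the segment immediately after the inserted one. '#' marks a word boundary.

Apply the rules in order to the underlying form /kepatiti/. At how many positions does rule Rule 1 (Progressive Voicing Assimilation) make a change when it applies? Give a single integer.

Rule 1 Progressive Voicing Assimilation: no change — [kepatiti]
Rule 2 Palatal Assibilation: [kepatiti] → [kepasisi]
Rule 3 Medial Vowel Deletion: [kepasisi] → [kepassi]
Rule Rule 1 changed 0 position(s).

0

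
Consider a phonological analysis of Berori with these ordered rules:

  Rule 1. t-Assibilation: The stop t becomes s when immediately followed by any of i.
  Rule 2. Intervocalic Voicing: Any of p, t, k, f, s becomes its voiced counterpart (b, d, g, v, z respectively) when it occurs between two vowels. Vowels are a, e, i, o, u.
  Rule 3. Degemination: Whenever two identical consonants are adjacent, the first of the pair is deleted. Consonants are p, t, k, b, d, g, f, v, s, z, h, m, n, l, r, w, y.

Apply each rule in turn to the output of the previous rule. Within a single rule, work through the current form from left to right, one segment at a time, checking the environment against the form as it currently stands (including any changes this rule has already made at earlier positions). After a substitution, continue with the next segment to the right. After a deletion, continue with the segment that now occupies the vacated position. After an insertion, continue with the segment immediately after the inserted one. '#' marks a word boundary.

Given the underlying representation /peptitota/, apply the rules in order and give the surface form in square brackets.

[pepsidoda]

Rule 1 t-Assibilation: [peptitota] → [pepsitota]
Rule 2 Intervocalic Voicing: [pepsitota] → [pepsidoda]
Rule 3 Degemination: no change — [pepsidoda]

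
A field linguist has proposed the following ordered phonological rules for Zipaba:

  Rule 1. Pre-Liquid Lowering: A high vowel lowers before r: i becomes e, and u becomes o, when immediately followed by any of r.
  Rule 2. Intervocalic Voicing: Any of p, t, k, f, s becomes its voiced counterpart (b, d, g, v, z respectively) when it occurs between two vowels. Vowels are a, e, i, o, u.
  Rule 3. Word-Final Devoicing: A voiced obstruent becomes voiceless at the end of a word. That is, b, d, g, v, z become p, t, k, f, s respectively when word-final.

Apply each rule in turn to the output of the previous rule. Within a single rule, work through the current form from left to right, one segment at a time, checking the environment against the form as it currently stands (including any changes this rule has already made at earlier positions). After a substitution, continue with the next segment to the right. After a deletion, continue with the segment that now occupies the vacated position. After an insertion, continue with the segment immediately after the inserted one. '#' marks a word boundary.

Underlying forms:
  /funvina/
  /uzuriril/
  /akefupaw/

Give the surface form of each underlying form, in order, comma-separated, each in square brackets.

/funvina/:
  Rule 1 Pre-Liquid Lowering: no change — [funvina]
  Rule 2 Intervocalic Voicing: no change — [funvina]
  Rule 3 Word-Final Devoicing: no change — [funvina]
/uzuriril/:
  Rule 1 Pre-Liquid Lowering: [uzuriril] → [uzoreril]
  Rule 2 Intervocalic Voicing: no change — [uzoreril]
  Rule 3 Word-Final Devoicing: no change — [uzoreril]
/akefupaw/:
  Rule 1 Pre-Liquid Lowering: no change — [akefupaw]
  Rule 2 Intervocalic Voicing: [akefupaw] → [agevubaw]
  Rule 3 Word-Final Devoicing: no change — [agevubaw]

[funvina], [uzoreril], [agevubaw]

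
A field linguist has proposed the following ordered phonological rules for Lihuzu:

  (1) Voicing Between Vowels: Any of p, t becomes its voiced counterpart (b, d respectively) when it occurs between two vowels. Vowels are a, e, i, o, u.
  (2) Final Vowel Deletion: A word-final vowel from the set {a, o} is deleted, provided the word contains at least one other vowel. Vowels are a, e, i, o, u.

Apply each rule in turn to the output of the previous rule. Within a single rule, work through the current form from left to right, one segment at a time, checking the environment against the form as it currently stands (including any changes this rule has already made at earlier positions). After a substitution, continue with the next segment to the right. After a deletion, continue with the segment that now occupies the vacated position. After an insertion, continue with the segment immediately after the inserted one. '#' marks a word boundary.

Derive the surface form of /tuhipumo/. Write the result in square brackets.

[tuhibum]

(1) Voicing Between Vowels: [tuhipumo] → [tuhibumo]
(2) Final Vowel Deletion: [tuhibumo] → [tuhibum]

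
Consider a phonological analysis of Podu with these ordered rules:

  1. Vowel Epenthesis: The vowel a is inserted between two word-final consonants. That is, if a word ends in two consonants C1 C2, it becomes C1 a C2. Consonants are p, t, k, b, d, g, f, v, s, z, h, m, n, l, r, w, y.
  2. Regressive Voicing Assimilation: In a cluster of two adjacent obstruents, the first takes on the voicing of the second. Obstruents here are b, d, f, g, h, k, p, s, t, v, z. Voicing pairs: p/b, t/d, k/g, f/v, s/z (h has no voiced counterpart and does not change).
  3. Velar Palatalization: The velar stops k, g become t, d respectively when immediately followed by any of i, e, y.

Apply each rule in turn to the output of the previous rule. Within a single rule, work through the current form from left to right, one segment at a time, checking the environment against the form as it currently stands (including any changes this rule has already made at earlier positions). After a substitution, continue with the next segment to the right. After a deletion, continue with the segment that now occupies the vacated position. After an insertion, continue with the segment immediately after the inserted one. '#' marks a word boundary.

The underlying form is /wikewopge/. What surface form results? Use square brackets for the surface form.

1 Vowel Epenthesis: no change — [wikewopge]
2 Regressive Voicing Assimilation: [wikewopge] → [wikewobge]
3 Velar Palatalization: [wikewobge] → [witewobde]

[witewobde]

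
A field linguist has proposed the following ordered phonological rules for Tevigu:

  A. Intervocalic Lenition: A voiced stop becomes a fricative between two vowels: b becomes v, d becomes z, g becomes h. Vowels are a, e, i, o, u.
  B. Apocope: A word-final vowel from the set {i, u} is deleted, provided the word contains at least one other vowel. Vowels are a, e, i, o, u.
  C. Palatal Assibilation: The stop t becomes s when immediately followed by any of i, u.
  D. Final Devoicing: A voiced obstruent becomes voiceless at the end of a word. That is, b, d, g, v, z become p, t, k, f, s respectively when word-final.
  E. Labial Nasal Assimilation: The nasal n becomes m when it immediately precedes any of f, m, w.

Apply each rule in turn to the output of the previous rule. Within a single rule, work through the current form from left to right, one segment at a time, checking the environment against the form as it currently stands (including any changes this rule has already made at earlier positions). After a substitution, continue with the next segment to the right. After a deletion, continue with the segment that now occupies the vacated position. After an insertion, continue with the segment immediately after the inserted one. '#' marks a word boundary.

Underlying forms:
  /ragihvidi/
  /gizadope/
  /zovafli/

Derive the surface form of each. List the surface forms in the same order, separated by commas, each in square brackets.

/ragihvidi/:
  A Intervocalic Lenition: [ragihvidi] → [rahihvizi]
  B Apocope: [rahihvizi] → [rahihviz]
  C Palatal Assibilation: no change — [rahihviz]
  D Final Devoicing: [rahihviz] → [rahihvis]
  E Labial Nasal Assimilation: no change — [rahihvis]
/gizadope/:
  A Intervocalic Lenition: [gizadope] → [gizazope]
  B Apocope: no change — [gizazope]
  C Palatal Assibilation: no change — [gizazope]
  D Final Devoicing: no change — [gizazope]
  E Labial Nasal Assimilation: no change — [gizazope]
/zovafli/:
  A Intervocalic Lenition: no change — [zovafli]
  B Apocope: [zovafli] → [zovafl]
  C Palatal Assibilation: no change — [zovafl]
  D Final Devoicing: no change — [zovafl]
  E Labial Nasal Assimilation: no change — [zovafl]

[rahihvis], [gizazope], [zovafl]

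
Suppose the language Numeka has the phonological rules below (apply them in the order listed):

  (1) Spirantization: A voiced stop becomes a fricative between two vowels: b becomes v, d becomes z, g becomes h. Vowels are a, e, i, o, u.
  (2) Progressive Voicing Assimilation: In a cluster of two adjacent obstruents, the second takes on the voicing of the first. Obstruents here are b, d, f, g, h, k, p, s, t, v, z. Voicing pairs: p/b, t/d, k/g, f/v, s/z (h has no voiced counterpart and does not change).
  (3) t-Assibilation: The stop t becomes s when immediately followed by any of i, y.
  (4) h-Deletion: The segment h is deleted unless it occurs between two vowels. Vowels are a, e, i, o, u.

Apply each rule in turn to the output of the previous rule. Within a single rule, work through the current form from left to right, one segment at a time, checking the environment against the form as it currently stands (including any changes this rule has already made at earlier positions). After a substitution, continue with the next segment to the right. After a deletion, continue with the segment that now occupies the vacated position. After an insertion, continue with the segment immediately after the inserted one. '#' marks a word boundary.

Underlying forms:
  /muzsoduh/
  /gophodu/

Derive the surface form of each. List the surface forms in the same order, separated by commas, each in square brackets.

[muzzozu], [gopozu]

/muzsoduh/:
  (1) Spirantization: [muzsoduh] → [muzsozuh]
  (2) Progressive Voicing Assimilation: [muzsozuh] → [muzzozuh]
  (3) t-Assibilation: no change — [muzzozuh]
  (4) h-Deletion: [muzzozuh] → [muzzozu]
/gophodu/:
  (1) Spirantization: [gophodu] → [gophozu]
  (2) Progressive Voicing Assimilation: no change — [gophozu]
  (3) t-Assibilation: no change — [gophozu]
  (4) h-Deletion: [gophozu] → [gopozu]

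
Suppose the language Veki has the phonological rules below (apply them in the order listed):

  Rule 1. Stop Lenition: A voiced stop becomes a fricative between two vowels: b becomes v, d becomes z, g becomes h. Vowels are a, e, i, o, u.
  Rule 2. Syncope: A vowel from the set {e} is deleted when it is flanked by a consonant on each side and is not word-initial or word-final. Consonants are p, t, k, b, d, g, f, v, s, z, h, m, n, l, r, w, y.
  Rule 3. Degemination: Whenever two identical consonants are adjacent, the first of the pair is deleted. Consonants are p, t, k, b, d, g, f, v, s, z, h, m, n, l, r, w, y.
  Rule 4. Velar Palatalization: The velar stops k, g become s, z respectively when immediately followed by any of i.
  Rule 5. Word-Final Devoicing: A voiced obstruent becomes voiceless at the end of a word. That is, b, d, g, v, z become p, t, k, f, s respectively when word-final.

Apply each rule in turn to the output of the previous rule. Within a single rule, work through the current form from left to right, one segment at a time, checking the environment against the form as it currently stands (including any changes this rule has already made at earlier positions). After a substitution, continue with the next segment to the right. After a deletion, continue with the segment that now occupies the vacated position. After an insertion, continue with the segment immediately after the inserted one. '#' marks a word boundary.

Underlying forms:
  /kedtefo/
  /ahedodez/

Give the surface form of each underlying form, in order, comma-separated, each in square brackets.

/kedtefo/:
  Rule 1 Stop Lenition: no change — [kedtefo]
  Rule 2 Syncope: [kedtefo] → [kdtfo]
  Rule 3 Degemination: no change — [kdtfo]
  Rule 4 Velar Palatalization: no change — [kdtfo]
  Rule 5 Word-Final Devoicing: no change — [kdtfo]
/ahedodez/:
  Rule 1 Stop Lenition: [ahedodez] → [ahezozez]
  Rule 2 Syncope: [ahezozez] → [ahzozz]
  Rule 3 Degemination: [ahzozz] → [ahzoz]
  Rule 4 Velar Palatalization: no change — [ahzoz]
  Rule 5 Word-Final Devoicing: [ahzoz] → [ahzos]

[kdtfo], [ahzos]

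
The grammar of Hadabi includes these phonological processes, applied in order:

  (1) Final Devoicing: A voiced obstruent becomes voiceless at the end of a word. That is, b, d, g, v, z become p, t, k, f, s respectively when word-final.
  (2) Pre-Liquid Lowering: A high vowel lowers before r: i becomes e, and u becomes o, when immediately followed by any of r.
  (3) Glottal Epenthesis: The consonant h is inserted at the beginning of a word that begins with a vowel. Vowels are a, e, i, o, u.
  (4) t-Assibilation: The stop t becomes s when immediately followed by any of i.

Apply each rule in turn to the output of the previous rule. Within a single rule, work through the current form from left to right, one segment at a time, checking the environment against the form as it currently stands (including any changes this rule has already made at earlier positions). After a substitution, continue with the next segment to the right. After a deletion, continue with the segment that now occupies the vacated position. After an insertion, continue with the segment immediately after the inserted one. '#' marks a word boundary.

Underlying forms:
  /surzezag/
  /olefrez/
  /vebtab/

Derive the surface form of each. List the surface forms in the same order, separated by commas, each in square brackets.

/surzezag/:
  (1) Final Devoicing: [surzezag] → [surzezak]
  (2) Pre-Liquid Lowering: [surzezak] → [sorzezak]
  (3) Glottal Epenthesis: no change — [sorzezak]
  (4) t-Assibilation: no change — [sorzezak]
/olefrez/:
  (1) Final Devoicing: [olefrez] → [olefres]
  (2) Pre-Liquid Lowering: no change — [olefres]
  (3) Glottal Epenthesis: [olefres] → [holefres]
  (4) t-Assibilation: no change — [holefres]
/vebtab/:
  (1) Final Devoicing: [vebtab] → [vebtap]
  (2) Pre-Liquid Lowering: no change — [vebtap]
  (3) Glottal Epenthesis: no change — [vebtap]
  (4) t-Assibilation: no change — [vebtap]

[sorzezak], [holefres], [vebtap]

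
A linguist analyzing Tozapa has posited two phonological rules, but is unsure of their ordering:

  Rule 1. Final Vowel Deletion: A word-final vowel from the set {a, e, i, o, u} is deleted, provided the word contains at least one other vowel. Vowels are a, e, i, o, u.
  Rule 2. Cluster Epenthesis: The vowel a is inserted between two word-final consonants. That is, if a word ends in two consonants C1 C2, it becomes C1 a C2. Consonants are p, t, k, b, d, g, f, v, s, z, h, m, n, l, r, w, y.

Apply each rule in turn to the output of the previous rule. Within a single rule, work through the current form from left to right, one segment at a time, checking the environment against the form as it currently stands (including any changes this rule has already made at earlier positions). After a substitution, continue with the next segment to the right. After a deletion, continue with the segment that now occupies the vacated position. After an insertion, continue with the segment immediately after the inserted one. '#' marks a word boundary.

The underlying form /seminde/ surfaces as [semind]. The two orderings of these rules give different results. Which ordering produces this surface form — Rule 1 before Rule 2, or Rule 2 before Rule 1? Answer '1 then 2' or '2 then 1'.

Order 1 then 2:
  1 Final Vowel Deletion: [seminde] → [semind]
  2 Cluster Epenthesis: [semind] → [seminad]
  result: [seminad]
Order 2 then 1:
  2 Cluster Epenthesis: no change — [seminde]
  1 Final Vowel Deletion: [seminde] → [semind]
  result: [semind]

2 then 1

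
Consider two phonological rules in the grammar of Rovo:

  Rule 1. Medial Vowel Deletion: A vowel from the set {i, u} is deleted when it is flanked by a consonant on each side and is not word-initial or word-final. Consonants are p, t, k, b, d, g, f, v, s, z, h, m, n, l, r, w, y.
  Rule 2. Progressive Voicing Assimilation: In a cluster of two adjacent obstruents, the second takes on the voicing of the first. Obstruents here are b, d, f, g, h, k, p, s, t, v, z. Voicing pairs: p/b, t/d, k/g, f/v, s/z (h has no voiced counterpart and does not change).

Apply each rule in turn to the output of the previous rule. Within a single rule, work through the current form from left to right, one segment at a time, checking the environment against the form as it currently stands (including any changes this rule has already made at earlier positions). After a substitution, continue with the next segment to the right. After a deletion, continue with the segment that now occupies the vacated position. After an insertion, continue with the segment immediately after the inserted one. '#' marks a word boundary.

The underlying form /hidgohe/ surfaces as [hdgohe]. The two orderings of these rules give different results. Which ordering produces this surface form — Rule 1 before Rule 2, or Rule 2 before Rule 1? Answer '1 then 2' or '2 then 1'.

2 then 1

Order 1 then 2:
  1 Medial Vowel Deletion: [hidgohe] → [hdgohe]
  2 Progressive Voicing Assimilation: [hdgohe] → [htkohe]
  result: [htkohe]
Order 2 then 1:
  2 Progressive Voicing Assimilation: no change — [hidgohe]
  1 Medial Vowel Deletion: [hidgohe] → [hdgohe]
  result: [hdgohe]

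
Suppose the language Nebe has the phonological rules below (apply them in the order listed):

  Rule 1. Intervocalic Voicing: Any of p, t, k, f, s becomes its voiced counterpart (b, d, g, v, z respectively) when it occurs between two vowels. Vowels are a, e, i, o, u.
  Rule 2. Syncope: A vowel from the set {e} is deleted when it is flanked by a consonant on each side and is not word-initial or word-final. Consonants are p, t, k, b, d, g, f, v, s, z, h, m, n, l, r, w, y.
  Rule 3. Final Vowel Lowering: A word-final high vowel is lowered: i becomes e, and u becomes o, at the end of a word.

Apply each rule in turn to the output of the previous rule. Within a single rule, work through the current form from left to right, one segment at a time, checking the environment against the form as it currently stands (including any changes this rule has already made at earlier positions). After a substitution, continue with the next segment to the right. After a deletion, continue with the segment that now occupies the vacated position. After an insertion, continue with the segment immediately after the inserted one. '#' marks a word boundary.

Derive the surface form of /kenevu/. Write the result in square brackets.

Rule 1 Intervocalic Voicing: no change — [kenevu]
Rule 2 Syncope: [kenevu] → [knvu]
Rule 3 Final Vowel Lowering: [knvu] → [knvo]

[knvo]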